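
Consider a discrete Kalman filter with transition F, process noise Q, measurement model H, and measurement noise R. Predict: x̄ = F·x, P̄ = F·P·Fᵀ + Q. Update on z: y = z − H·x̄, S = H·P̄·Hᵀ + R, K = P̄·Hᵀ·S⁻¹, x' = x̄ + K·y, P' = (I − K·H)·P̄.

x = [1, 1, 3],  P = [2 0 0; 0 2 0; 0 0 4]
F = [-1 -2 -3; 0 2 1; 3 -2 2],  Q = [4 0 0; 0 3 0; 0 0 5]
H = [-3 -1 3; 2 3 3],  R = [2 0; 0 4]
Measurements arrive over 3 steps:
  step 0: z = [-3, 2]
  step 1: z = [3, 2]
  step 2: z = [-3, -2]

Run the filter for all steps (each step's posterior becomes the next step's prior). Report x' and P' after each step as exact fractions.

step 0: x̄ = F·x = [-12, 5, 7]
step 0: P̄ = F·P·Fᵀ + Q = [50 -20 -22; -20 15 0; -22 0 47]
step 0: y = z − H·x̄ = [-55, -10]
step 0: S = H·P̄·Hᵀ + R = [1166 364; 364 258]
step 0: K = P̄·Hᵀ·S⁻¹ = [-10276/42083 10257/42083; 4895/84166 -5275/84166; 9049/84166 18877/84166]
step 0: x' = x̄ + K·y = [-42386/42083, 204355/84166, -97303/84166]
step 0: P' = (I − K·H)·P̄ = [356736/42083 -430525/42083 206377/42083; -430525/42083 534295/42083 -250795/42083; 206377/42083 -250795/42083 125795/42083]
step 1: x̄ = F·x = [-32029/84166, 311407/84166, -428816/42083]
step 1: P̄ = F·P·Fᵀ + Q = [301025/42083 146468/42083 -737435/42083; 146468/42083 1386044/42083 -4351199/42083; -737435/42083 -4351199/42083 15710583/42083]
step 1: y = z − H·x̄ = [1520357/42083, 1871065/84166]
step 1: S = H·P̄·Hᵀ + R = [185834514/42083 109924928/42083; 109924928/42083 69828889/42083]
step 1: K = P̄·Hᵀ·S⁻¹ = [-1177025284/10611504107 1674950455/10611504107; -2218349471/21223008214 438789469/10611504107; 3934283087/21223008214 1857855254/10611504107]
step 1: x' = x̄ + K·y = [-9325998044/10611504107, 17888865589/21223008214, 8481269915/21223008214]
step 1: P' = (I − K·H)·P̄ = [31275523856/10611504107 -36830941723/10611504107 18213859759/10611504107; -36830941723/10611504107 94064107981/21223008214 -43786080433/21223008214; 18213859759/10611504107 -43786080433/21223008214 24455214765/21223008214]
step 2: x̄ = F·x = [-42569544835/21223008214, 44259001093/21223008214, -37385589806/10611504107]
step 2: P̄ = F·P·Fᵀ + Q = [142282263505/21223008214 11562614619/21223008214 -75878770791/10611504107; 11562614619/21223008214 289236349599/21223008214 -373803152691/10611504107; -75878770791/10611504107 -373803152691/10611504107 1407257820247/10611504107]
step 2: y = z − H·x̄ = [38597440391/10611504107, 134229608799/21223008214]
step 2: S = H·P̄·Hᵀ + R = [17114756385250/10611504107 9725842083132/10611504107; 9725842083132/10611504107 13448536377281/21223008214]
step 2: K = P̄·Hᵀ·S⁻¹ = [-220819126473108/1931131297223843 299856491708315/1931131297223843; -387341880074247/3862262594447686 85984532243751/1931131297223843; 707702960926743/3862262594447686 335001897178320/1931131297223843]
step 2: x' = x̄ + K·y = [-2780183954560634/1931131297223843, 7733230498319653/3862262594447686, -6795480442535689/3862262594447686]
step 2: P' = (I − K·H)·P̄ = [5569907990847040/1931131297223843 -6552118933613931/1931131297223843 3238655595326991/1931131297223843; -6552118933613931/1931131297223843 16745937338559453/3862262594447686 -7780486674424209/3862262594447686; 3238655595326991/1931131297223843 -7780486674424209/3862262594447686 4355617606463741/3862262594447686]

step 0: x' = [-42386/42083, 204355/84166, -97303/84166], P' = [356736/42083 -430525/42083 206377/42083; -430525/42083 534295/42083 -250795/42083; 206377/42083 -250795/42083 125795/42083]
step 1: x' = [-9325998044/10611504107, 17888865589/21223008214, 8481269915/21223008214], P' = [31275523856/10611504107 -36830941723/10611504107 18213859759/10611504107; -36830941723/10611504107 94064107981/21223008214 -43786080433/21223008214; 18213859759/10611504107 -43786080433/21223008214 24455214765/21223008214]
step 2: x' = [-2780183954560634/1931131297223843, 7733230498319653/3862262594447686, -6795480442535689/3862262594447686], P' = [5569907990847040/1931131297223843 -6552118933613931/1931131297223843 3238655595326991/1931131297223843; -6552118933613931/1931131297223843 16745937338559453/3862262594447686 -7780486674424209/3862262594447686; 3238655595326991/1931131297223843 -7780486674424209/3862262594447686 4355617606463741/3862262594447686]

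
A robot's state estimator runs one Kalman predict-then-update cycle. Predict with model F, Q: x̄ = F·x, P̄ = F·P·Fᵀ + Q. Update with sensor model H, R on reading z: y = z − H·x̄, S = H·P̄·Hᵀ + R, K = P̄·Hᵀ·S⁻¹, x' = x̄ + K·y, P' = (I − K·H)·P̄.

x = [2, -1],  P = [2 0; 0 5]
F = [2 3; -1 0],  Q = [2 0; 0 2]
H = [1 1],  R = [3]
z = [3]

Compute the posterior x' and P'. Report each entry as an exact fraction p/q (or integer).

x̄ = F·x = [1, -2]
P̄ = F·P·Fᵀ + Q = [55 -4; -4 4]
y = z − H·x̄ = [4]
S = H·P̄·Hᵀ + R = [54]
K = P̄·Hᵀ·S⁻¹ = [17/18; 0]
x' = x̄ + K·y = [43/9, -2]
P' = (I − K·H)·P̄ = [41/6 -4; -4 4]

x' = [43/9, -2]
P' = [41/6 -4; -4 4]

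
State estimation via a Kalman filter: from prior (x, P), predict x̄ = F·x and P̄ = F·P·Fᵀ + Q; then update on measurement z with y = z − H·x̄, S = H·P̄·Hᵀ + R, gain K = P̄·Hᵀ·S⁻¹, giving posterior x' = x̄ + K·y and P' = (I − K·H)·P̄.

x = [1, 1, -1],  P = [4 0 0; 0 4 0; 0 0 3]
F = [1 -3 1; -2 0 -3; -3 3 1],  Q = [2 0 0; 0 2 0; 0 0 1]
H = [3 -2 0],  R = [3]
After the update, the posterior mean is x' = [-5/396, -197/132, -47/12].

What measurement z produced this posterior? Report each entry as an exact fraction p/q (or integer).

z = [3]

x̄ = F·x = [-3, 1, -1]
P̄ = F·P·Fᵀ + Q = [45 -17 -45; -17 45 15; -45 15 76]
S = H·P̄·Hᵀ + R = [792]
K = P̄·Hᵀ·S⁻¹ = [169/792; -47/264; -5/24]
x' − x̄ = [1183/396, -329/132, -35/12] = K·y
y = (KᵀK)⁻¹·Kᵀ·(x' − x̄) = [14]
z = y + H·x̄ = [14] + [-11] = [3]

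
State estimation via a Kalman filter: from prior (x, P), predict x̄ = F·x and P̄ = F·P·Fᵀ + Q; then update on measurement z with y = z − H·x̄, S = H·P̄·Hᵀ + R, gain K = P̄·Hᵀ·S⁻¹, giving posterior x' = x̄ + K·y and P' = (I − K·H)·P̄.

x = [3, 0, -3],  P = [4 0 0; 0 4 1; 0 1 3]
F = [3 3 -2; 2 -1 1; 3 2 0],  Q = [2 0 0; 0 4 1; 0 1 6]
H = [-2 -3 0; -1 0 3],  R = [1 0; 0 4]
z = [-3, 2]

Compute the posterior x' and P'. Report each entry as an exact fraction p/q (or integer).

x̄ = F·x = [15, 3, 9]
P̄ = F·P·Fᵀ + Q = [74 11 56; 11 25 19; 56 19 58]
y = z − H·x̄ = [36, -10]
S = H·P̄·Hᵀ + R = [654 -326; -326 264]
K = P̄·Hᵀ·S⁻¹ = [-857/3319 247/6638; -2653/16595 -769/33190; -1537/16595 11039/33190]
x' = x̄ + K·y = [17698/3319, -41878/16595, 38828/16595]
P' = (I − K·H)·P̄ = [78880/3319 -52301/3319 26458/3319; -52301/3319 175221/16595 -87681/16595; 26458/3319 -87681/16595 51456/16595]

x' = [17698/3319, -41878/16595, 38828/16595]
P' = [78880/3319 -52301/3319 26458/3319; -52301/3319 175221/16595 -87681/16595; 26458/3319 -87681/16595 51456/16595]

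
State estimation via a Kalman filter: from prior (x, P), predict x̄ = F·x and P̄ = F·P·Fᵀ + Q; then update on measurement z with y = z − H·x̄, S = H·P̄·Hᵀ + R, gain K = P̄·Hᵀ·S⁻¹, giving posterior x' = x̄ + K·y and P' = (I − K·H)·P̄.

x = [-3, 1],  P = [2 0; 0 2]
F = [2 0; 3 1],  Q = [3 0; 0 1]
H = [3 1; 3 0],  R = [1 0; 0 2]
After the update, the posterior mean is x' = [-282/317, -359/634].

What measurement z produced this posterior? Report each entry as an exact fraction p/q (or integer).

z = [-3, -3]

x̄ = F·x = [-6, -8]
P̄ = F·P·Fᵀ + Q = [11 12; 12 21]
S = H·P̄·Hᵀ + R = [193 135; 135 101]
K = P̄·Hᵀ·S⁻¹ = [45/634 147/634; 897/1268 -747/1268]
x' − x̄ = [1620/317, 4713/634] = K·y
y = (KᵀK)⁻¹·Kᵀ·(x' − x̄) = [23, 15]
z = y + H·x̄ = [23, 15] + [-26, -18] = [-3, -3]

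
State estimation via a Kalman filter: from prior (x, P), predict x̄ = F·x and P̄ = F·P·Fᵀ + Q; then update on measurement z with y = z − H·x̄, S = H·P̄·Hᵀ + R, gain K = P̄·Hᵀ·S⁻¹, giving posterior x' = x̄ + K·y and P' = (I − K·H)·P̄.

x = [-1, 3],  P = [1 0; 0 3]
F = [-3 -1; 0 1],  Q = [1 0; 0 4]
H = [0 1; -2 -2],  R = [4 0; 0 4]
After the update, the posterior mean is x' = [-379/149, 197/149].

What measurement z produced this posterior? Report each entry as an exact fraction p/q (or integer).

z = [1, 3]

x̄ = F·x = [0, 3]
P̄ = F·P·Fᵀ + Q = [13 -3; -3 7]
S = H·P̄·Hᵀ + R = [11 -8; -8 60]
K = P̄·Hᵀ·S⁻¹ = [-85/149 -61/149; 89/149 -8/149]
x' − x̄ = [-379/149, -250/149] = K·y
y = (KᵀK)⁻¹·Kᵀ·(x' − x̄) = [-2, 9]
z = y + H·x̄ = [-2, 9] + [3, -6] = [1, 3]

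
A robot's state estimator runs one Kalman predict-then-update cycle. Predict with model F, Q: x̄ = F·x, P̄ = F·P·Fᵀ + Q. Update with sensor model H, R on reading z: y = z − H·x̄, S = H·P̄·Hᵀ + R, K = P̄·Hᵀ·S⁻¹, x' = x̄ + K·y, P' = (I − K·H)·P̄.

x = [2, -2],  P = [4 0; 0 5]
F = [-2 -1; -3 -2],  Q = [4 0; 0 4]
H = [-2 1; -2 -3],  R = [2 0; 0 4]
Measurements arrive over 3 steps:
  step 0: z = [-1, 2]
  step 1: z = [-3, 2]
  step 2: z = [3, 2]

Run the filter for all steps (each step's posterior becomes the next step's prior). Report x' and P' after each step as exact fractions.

step 0: x̄ = F·x = [-2, -2]
step 0: P̄ = F·P·Fᵀ + Q = [25 34; 34 60]
step 0: y = z − H·x̄ = [-3, -8]
step 0: S = H·P̄·Hᵀ + R = [26 56; 56 1052]
step 0: K = P̄·Hᵀ·S⁻¹ = [-1040/3027 -382/3027; 228/1009 -250/1009]
step 0: x' = x̄ + K·y = [122/3027, -702/1009]
step 0: P' = (I − K·H)·P̄ = [971/3027 -46/1009; -46/1009 364/1009]
step 1: x̄ = F·x = [1862/3027, 1282/1009]
step 1: P̄ = F·P·Fᵀ + Q = [16532/3027 2348/1009; 2348/1009 7853/1009]
step 1: y = z − H·x̄ = [-9203/3027, 21316/3027]
step 1: S = H·P̄·Hᵀ + R = [67565/3027 23627/3027; 23627/3027 374795/3027]
step 1: K = P̄·Hᵀ·S⁻¹ = [-1399352/4090649 -503300/4090649; 917150/4090649 -982973/4090649]
step 1: x' = x̄ + K·y = [3226522/4090649, -4513032/4090649]
step 1: P' = (I − K·H)·P̄ = [1301164/4090649 -196376/4090649; -196376/4090649 1441548/4090649]
step 2: x̄ = F·x = [-1940012/4090649, -653502/4090649]
step 2: P̄ = F·P·Fᵀ + Q = [22223296/4090649 9315448/4090649; 9315448/4090649 31482752/4090649]
step 2: y = z − H·x̄ = [9045425/4090649, 2340768/4090649]
step 2: S = H·P̄·Hᵀ + R = [91295442/4090649 31706720/4090649; 31706720/4090649 500385924/4090649]
step 2: K = P̄·Hᵀ·S⁻¹ = [-467034308/1365236849 -167921146/1365236849; 306071752/1365236849 -327915612/1365236849]
step 2: x' = x̄ + K·y = [-1776286384/1365236849, 271054714/1365236849]
step 2: P' = (I − K·H)·P̄ = [434236304/1365236849 -65596008/1365236849; -65596008/1365236849 480951488/1365236849]

step 0: x' = [122/3027, -702/1009], P' = [971/3027 -46/1009; -46/1009 364/1009]
step 1: x' = [3226522/4090649, -4513032/4090649], P' = [1301164/4090649 -196376/4090649; -196376/4090649 1441548/4090649]
step 2: x' = [-1776286384/1365236849, 271054714/1365236849], P' = [434236304/1365236849 -65596008/1365236849; -65596008/1365236849 480951488/1365236849]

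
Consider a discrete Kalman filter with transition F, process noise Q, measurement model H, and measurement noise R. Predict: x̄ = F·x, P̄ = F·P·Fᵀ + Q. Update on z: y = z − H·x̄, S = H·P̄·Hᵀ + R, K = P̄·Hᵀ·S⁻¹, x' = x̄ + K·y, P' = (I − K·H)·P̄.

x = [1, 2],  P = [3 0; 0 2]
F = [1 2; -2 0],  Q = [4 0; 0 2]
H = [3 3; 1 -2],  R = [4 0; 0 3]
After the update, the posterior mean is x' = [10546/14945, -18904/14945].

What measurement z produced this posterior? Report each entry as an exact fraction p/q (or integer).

z = [-2, 3]

x̄ = F·x = [5, -2]
P̄ = F·P·Fᵀ + Q = [15 -6; -6 14]
S = H·P̄·Hᵀ + R = [157 -21; -21 98]
K = P̄·Hᵀ·S⁻¹ = [459/2135 4806/14945; 234/2135 -4834/14945]
x' − x̄ = [-64179/14945, 10986/14945] = K·y
y = (KᵀK)⁻¹·Kᵀ·(x' − x̄) = [-11, -6]
z = y + H·x̄ = [-11, -6] + [9, 9] = [-2, 3]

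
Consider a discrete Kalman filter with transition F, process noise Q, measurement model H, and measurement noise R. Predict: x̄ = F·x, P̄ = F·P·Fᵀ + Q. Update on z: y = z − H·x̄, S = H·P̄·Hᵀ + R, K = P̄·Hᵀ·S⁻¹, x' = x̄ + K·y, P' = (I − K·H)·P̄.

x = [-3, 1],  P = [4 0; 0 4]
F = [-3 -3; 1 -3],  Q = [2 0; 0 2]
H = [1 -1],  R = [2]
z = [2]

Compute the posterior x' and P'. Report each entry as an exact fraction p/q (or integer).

x̄ = F·x = [6, -6]
P̄ = F·P·Fᵀ + Q = [74 24; 24 42]
y = z − H·x̄ = [-10]
S = H·P̄·Hᵀ + R = [70]
K = P̄·Hᵀ·S⁻¹ = [5/7; -9/35]
x' = x̄ + K·y = [-8/7, -24/7]
P' = (I − K·H)·P̄ = [268/7 258/7; 258/7 1308/35]

x' = [-8/7, -24/7]
P' = [268/7 258/7; 258/7 1308/35]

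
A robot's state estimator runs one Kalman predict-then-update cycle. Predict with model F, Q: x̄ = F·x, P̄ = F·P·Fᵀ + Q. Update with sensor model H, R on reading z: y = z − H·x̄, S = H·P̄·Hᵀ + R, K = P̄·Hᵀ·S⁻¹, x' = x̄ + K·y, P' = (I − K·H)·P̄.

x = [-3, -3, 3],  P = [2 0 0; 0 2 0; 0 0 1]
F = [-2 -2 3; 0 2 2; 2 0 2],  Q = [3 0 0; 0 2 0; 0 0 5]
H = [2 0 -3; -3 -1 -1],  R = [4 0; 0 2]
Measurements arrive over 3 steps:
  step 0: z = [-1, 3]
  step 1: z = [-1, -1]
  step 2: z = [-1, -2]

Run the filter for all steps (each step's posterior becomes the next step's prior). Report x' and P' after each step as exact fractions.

step 0: x̄ = F·x = [21, 0, 0]
step 0: P̄ = F·P·Fᵀ + Q = [28 -2 -2; -2 14 4; -2 4 17]
step 0: y = z − H·x̄ = [-43, 66]
step 0: S = H·P̄·Hᵀ + R = [293 -115; -115 269]
step 0: K = P̄·Hᵀ·S⁻¹ = [3739/32796 -8155/32796; -1421/16398 -1339/16398; -2065/8199 -1340/8199]
step 0: x' = x̄ + K·y = [-10291/32796, -27271/16398, 355/8199]
step 0: P' = (I − K·H)·P̄ = [17035/16398 -25907/8199 4432/8199; -25907/8199 95384/8199 -16324/8199; 4432/8199 -16324/8199 5708/8199]
step 1: x̄ = F·x = [22321/5466, -26561/8199, -2957/5466]
step 1: P̄ = F·P·Fᵀ + Q = [47447/911 -98012/2733 19774/911; -98012/2733 290174/8199 -42788/2733; 19774/911 -42788/2733 14817/911]
step 1: y = z − H·x̄ = [-58979/5466, 61249/8199]
step 1: S = H·P̄·Hᵀ + R = [89497/911 -237779/2733; -237779/2733 3329984/8199]
step 1: K = P̄·Hᵀ·S⁻¹ = [469971/4345517 -1419609/4345517; -19771306/265076537 53102506/265076537; -64806713/265076537 -56779650/265076537]
step 1: x' = x̄ + K·y = [188129/395047, -22609018/24097867, 11973843/24097867]
step 1: P' = (I − K·H)·P̄ = [6260808/4345517 -19490450/4345517 3547244/4345517; -19490450/4345517 4226797230/265076537 -766249892/265076537; 3547244/4345517 -766249892/265076537 230663540/265076537]
step 2: x̄ = F·x = [58187827/24097867, -21270350/24097867, 46899424/24097867]
step 2: P̄ = F·P·Fᵀ + Q = [18393104039/265076537 -13165565200/265076537 8109777224/265076537; -13165565200/265076537 12229997018/265076537 -6032487672/265076537; 8109777224/265076537 -6032487672/265076537 5506729069/265076537]
step 2: y = z − H·x̄ = [224751/24097867, 151996821/24097867]
step 2: S = H·P̄·Hᵀ + R = [26875957237/265076537 -28836329075/265076537; -28836329075/265076537 141405112312/265076537]
step 2: K = P̄·Hᵀ·S⁻¹ = [1192438886881/11200025134887 -3726874944391/11200025134887; -256600566178/3733341711629 826828823418/3733341711629; -2749842303959/11200025134887 -2446134857494/11200025134887]
step 2: x' = x̄ + K·y = [1182677052769/3733341711629, 1917522267050/3733341711629, 2114322341305/3733341711629]
step 2: P' = (I − K·H)·P̄ = [16391709026048/11200025134887 -17019754896962/3733341711629 9337887501524/11200025134887; -17019754896962/3733341711629 60409976220454/3733341711629 -11004369176404/3733341711629; 9337887501524/11200025134887 -11004369176404/3733341711629 9891714739628/11200025134887]

step 0: x' = [-10291/32796, -27271/16398, 355/8199], P' = [17035/16398 -25907/8199 4432/8199; -25907/8199 95384/8199 -16324/8199; 4432/8199 -16324/8199 5708/8199]
step 1: x' = [188129/395047, -22609018/24097867, 11973843/24097867], P' = [6260808/4345517 -19490450/4345517 3547244/4345517; -19490450/4345517 4226797230/265076537 -766249892/265076537; 3547244/4345517 -766249892/265076537 230663540/265076537]
step 2: x' = [1182677052769/3733341711629, 1917522267050/3733341711629, 2114322341305/3733341711629], P' = [16391709026048/11200025134887 -17019754896962/3733341711629 9337887501524/11200025134887; -17019754896962/3733341711629 60409976220454/3733341711629 -11004369176404/3733341711629; 9337887501524/11200025134887 -11004369176404/3733341711629 9891714739628/11200025134887]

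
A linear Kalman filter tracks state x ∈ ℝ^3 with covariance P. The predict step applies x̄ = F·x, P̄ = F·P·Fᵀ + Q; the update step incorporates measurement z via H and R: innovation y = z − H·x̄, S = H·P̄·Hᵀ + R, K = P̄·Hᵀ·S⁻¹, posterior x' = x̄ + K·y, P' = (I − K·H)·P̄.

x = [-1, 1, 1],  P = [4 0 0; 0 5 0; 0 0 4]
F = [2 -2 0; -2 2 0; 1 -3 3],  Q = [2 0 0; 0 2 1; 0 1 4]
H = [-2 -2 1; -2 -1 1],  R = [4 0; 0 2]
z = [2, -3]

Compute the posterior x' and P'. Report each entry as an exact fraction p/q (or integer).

x̄ = F·x = [-4, 4, -1]
P̄ = F·P·Fᵀ + Q = [38 -36 38; -36 38 -37; 38 -37 89]
y = z − H·x̄ = [3, -6]
S = H·P̄·Hᵀ + R = [105 60; 60 59]
K = P̄·Hᵀ·S⁻¹ = [2126/2595 -150/173; -2239/2595 143/173; 711/865 2/173]
x' = x̄ + K·y = [3166/865, -3069/865, 1208/865]
P' = (I − K·H)·P̄ = [21826/2595 -13004/2595 8716/865; -13004/2595 13246/2595 -2824/865; 8716/865 -2824/865 14628/865]

x' = [3166/865, -3069/865, 1208/865]
P' = [21826/2595 -13004/2595 8716/865; -13004/2595 13246/2595 -2824/865; 8716/865 -2824/865 14628/865]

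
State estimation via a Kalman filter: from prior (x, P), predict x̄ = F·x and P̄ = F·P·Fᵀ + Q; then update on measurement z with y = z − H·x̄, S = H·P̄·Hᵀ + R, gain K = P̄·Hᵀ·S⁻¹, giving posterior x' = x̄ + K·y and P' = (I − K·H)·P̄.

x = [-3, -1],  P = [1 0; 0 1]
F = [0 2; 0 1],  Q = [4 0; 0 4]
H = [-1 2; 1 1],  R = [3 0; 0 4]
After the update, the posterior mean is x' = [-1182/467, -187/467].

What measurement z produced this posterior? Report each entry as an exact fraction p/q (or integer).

z = [2, -3]

x̄ = F·x = [-2, -1]
P̄ = F·P·Fᵀ + Q = [8 2; 2 5]
S = H·P̄·Hᵀ + R = [23 4; 4 21]
K = P̄·Hᵀ·S⁻¹ = [-124/467 246/467; 140/467 129/467]
x' − x̄ = [-248/467, 280/467] = K·y
y = (KᵀK)⁻¹·Kᵀ·(x' − x̄) = [2, 0]
z = y + H·x̄ = [2, 0] + [0, -3] = [2, -3]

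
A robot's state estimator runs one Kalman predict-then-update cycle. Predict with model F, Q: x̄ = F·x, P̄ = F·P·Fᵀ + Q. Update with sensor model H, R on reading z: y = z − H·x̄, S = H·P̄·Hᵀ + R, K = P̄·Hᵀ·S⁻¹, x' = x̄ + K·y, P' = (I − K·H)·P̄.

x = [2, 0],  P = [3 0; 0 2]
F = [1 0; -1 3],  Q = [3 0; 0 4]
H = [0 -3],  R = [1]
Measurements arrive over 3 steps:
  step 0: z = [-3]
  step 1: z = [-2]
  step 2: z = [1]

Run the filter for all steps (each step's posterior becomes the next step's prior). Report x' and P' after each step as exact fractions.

step 0: x̄ = F·x = [2, -2]
step 0: P̄ = F·P·Fᵀ + Q = [6 -3; -3 25]
step 0: y = z − H·x̄ = [-9]
step 0: S = H·P̄·Hᵀ + R = [226]
step 0: K = P̄·Hᵀ·S⁻¹ = [9/226; -75/226]
step 0: x' = x̄ + K·y = [371/226, 223/226]
step 0: P' = (I − K·H)·P̄ = [1275/226 -3/226; -3/226 25/226]
step 1: x̄ = F·x = [371/226, 149/113]
step 1: P̄ = F·P·Fᵀ + Q = [1953/226 -642/113; -642/113 1211/113]
step 1: y = z − H·x̄ = [221/113]
step 1: S = H·P̄·Hᵀ + R = [11012/113]
step 1: K = P̄·Hᵀ·S⁻¹ = [963/5506; -3633/11012]
step 1: x' = x̄ + K·y = [5461/2753, 7415/11012]
step 1: P' = (I − K·H)·P̄ = [31167/5506 -321/5506; -321/5506 1211/11012]
step 2: x̄ = F·x = [5461/2753, 401/11012]
step 2: P̄ = F·P·Fᵀ + Q = [47685/5506 -16065/2753; -16065/2753 121133/11012]
step 2: y = z − H·x̄ = [12215/11012]
step 2: S = H·P̄·Hᵀ + R = [1101209/11012]
step 2: K = P̄·Hᵀ·S⁻¹ = [11340/64777; -363399/1101209]
step 2: x' = x̄ + K·y = [141074/64777, -362998/1101209]
step 2: P' = (I − K·H)·P̄ = [724965/129554 -3780/64777; -3780/64777 121133/1101209]

step 0: x' = [371/226, 223/226], P' = [1275/226 -3/226; -3/226 25/226]
step 1: x' = [5461/2753, 7415/11012], P' = [31167/5506 -321/5506; -321/5506 1211/11012]
step 2: x' = [141074/64777, -362998/1101209], P' = [724965/129554 -3780/64777; -3780/64777 121133/1101209]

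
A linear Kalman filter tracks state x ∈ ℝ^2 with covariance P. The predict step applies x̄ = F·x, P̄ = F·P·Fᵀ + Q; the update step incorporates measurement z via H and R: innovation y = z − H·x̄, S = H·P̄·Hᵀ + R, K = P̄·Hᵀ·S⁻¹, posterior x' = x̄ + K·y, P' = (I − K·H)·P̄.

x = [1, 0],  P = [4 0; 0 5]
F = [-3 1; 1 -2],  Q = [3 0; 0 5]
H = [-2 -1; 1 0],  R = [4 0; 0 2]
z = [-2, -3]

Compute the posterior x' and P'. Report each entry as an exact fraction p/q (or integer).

x̄ = F·x = [-3, 1]
P̄ = F·P·Fᵀ + Q = [44 -22; -22 29]
y = z − H·x̄ = [-7, 0]
S = H·P̄·Hᵀ + R = [121 -66; -66 46]
K = P̄·Hᵀ·S⁻¹ = [-6/55 4/5; -381/605 -76/55]
x' = x̄ + K·y = [-123/55, 3272/605]
P' = (I − K·H)·P̄ = [8/5 -152/55; -152/55 4868/605]

x' = [-123/55, 3272/605]
P' = [8/5 -152/55; -152/55 4868/605]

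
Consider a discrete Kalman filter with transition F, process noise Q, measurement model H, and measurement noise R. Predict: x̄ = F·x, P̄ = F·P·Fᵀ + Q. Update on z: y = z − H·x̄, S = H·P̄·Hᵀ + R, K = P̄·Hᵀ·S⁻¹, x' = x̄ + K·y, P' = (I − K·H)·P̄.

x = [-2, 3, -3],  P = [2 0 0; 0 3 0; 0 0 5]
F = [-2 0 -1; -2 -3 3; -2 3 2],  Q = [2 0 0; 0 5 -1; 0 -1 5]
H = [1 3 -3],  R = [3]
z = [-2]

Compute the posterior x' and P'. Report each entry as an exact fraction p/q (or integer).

x̄ = F·x = [7, -14, 7]
P̄ = F·P·Fᵀ + Q = [15 -7 -2; -7 85 10; -2 10 60]
y = z − H·x̄ = [54]
S = H·P̄·Hᵀ + R = [1113]
K = P̄·Hᵀ·S⁻¹ = [0; 218/1113; -152/1113]
x' = x̄ + K·y = [7, -1270/371, -139/371]
P' = (I − K·H)·P̄ = [15 -7 -2; -7 47081/1113 44266/1113; -2 44266/1113 43676/1113]

x' = [7, -1270/371, -139/371]
P' = [15 -7 -2; -7 47081/1113 44266/1113; -2 44266/1113 43676/1113]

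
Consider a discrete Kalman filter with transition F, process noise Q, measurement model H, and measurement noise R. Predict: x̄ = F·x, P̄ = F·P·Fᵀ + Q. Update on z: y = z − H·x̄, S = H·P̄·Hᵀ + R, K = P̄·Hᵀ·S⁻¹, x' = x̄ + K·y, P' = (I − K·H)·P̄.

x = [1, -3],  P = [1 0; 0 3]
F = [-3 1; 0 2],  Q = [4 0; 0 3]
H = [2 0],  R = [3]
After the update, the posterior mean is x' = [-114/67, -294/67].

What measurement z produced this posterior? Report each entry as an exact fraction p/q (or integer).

z = [-3]

x̄ = F·x = [-6, -6]
P̄ = F·P·Fᵀ + Q = [16 6; 6 15]
S = H·P̄·Hᵀ + R = [67]
K = P̄·Hᵀ·S⁻¹ = [32/67; 12/67]
x' − x̄ = [288/67, 108/67] = K·y
y = (KᵀK)⁻¹·Kᵀ·(x' − x̄) = [9]
z = y + H·x̄ = [9] + [-12] = [-3]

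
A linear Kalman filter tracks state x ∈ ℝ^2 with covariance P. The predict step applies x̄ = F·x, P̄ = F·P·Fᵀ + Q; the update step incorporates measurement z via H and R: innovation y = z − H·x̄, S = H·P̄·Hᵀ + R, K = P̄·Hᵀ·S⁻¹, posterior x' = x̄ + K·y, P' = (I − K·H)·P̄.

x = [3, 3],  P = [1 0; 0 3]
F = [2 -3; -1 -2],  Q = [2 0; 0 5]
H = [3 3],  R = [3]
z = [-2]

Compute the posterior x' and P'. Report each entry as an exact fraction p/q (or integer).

x' = [458/125, -547/125]
P' = [1047/250 -499/125; -499/125 516/125]

x̄ = F·x = [-3, -9]
P̄ = F·P·Fᵀ + Q = [33 16; 16 18]
y = z − H·x̄ = [34]
S = H·P̄·Hᵀ + R = [750]
K = P̄·Hᵀ·S⁻¹ = [49/250; 17/125]
x' = x̄ + K·y = [458/125, -547/125]
P' = (I − K·H)·P̄ = [1047/250 -499/125; -499/125 516/125]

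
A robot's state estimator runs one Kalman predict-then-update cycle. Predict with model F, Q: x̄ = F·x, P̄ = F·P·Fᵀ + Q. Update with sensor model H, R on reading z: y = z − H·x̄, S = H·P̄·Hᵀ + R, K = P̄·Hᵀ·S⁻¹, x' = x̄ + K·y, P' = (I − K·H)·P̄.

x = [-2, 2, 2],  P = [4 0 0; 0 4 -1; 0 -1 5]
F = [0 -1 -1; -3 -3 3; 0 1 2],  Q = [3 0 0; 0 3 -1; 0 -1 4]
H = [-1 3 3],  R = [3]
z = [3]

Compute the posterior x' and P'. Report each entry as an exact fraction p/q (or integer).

x̄ = F·x = [-4, 6, 6]
P̄ = F·P·Fᵀ + Q = [10 -3 -11; -3 138 20; -11 20 24]
y = z − H·x̄ = [-37]
S = H·P̄·Hᵀ + R = [1915]
K = P̄·Hᵀ·S⁻¹ = [-52/1915; 477/1915; 143/1915]
x' = x̄ + K·y = [-5736/1915, -6159/1915, 6199/1915]
P' = (I − K·H)·P̄ = [16446/1915 19059/1915 -13629/1915; 19059/1915 36741/1915 -29911/1915; -13629/1915 -29911/1915 25511/1915]

x' = [-5736/1915, -6159/1915, 6199/1915]
P' = [16446/1915 19059/1915 -13629/1915; 19059/1915 36741/1915 -29911/1915; -13629/1915 -29911/1915 25511/1915]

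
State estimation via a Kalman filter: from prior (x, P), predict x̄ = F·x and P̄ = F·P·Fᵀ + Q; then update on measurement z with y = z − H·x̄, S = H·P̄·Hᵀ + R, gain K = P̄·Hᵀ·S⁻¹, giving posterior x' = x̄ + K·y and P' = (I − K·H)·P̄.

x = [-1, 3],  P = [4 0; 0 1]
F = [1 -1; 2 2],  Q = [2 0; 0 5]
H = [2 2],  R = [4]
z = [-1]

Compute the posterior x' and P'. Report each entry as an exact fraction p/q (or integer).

x' = [-373/90, 329/90]
P' = [146/45 -133/45; -133/45 164/45]

x̄ = F·x = [-4, 4]
P̄ = F·P·Fᵀ + Q = [7 6; 6 25]
y = z − H·x̄ = [-1]
S = H·P̄·Hᵀ + R = [180]
K = P̄·Hᵀ·S⁻¹ = [13/90; 31/90]
x' = x̄ + K·y = [-373/90, 329/90]
P' = (I − K·H)·P̄ = [146/45 -133/45; -133/45 164/45]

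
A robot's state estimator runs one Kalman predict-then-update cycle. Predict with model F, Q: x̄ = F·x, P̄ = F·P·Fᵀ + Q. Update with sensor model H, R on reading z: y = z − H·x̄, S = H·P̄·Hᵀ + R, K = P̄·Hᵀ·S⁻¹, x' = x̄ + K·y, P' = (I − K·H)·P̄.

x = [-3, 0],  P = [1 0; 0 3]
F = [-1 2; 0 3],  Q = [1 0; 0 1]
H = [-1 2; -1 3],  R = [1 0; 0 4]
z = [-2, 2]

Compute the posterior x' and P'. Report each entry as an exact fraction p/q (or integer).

x' = [1051/223, 377/223]
P' = [878/223 410/223; 410/223 226/223]

x̄ = F·x = [3, 0]
P̄ = F·P·Fᵀ + Q = [14 18; 18 28]
y = z − H·x̄ = [1, 5]
S = H·P̄·Hᵀ + R = [55 92; 92 162]
K = P̄·Hᵀ·S⁻¹ = [-58/223 88/223; 42/223 67/223]
x' = x̄ + K·y = [1051/223, 377/223]
P' = (I − K·H)·P̄ = [878/223 410/223; 410/223 226/223]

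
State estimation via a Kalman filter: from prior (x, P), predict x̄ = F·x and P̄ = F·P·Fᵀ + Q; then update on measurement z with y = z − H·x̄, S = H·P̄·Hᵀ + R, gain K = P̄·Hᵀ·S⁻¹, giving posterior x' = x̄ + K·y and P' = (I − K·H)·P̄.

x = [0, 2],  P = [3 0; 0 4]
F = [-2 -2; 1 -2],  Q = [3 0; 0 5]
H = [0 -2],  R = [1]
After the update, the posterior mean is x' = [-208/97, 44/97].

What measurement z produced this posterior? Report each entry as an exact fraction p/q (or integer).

x̄ = F·x = [-4, -4]
P̄ = F·P·Fᵀ + Q = [31 10; 10 24]
S = H·P̄·Hᵀ + R = [97]
K = P̄·Hᵀ·S⁻¹ = [-20/97; -48/97]
x' − x̄ = [180/97, 432/97] = K·y
y = (KᵀK)⁻¹·Kᵀ·(x' − x̄) = [-9]
z = y + H·x̄ = [-9] + [8] = [-1]

z = [-1]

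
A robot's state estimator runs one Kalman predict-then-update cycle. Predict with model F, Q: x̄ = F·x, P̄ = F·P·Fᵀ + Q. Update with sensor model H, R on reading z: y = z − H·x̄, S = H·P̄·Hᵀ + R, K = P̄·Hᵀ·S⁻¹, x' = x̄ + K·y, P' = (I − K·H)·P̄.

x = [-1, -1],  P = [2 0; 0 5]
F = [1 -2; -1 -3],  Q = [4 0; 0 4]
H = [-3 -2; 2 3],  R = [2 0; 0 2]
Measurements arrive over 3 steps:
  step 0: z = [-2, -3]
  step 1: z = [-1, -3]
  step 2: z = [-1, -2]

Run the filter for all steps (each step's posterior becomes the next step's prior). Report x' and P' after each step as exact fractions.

step 0: x̄ = F·x = [1, 4]
step 0: P̄ = F·P·Fᵀ + Q = [26 28; 28 51]
step 0: y = z − H·x̄ = [9, -17]
step 0: S = H·P̄·Hᵀ + R = [776 -826; -826 901]
step 0: K = P̄·Hᵀ·S⁻¹ = [-323/650 -99/325; 1262/4225 2137/4225]
step 0: x' = x̄ + K·y = [1109/650, -8071/4225]
step 0: P' = (I − K·H)·P̄ = [21/25 -248/325; -248/325 3574/4225]
step 1: x̄ = F·x = [46701/8450, 34009/8450]
step 1: P̄ = F·P·Fᵀ + Q = [47641/4225 21119/4225; 21119/4225 33271/4225]
step 1: y = z − H·x̄ = [199671/8450, -16983/650]
step 1: S = H·P̄·Hᵀ + R = [823731/4225 -58463/325; -58463/325 4449/25]
step 1: K = P̄·Hᵀ·S⁻¹ = [-2207146/4937137 -6571/27277; 1218091/4937137 11956/27277]
step 1: x' = x̄ + K·y = [6207090/4937137, -7887475/4937137]
step 1: P' = (I − K·H)·P̄ = [3600056/4937137 -3192938/4937137; -3192938/4937137 3571316/4937137]
step 2: x̄ = F·x = [21982040/4937137, 17455335/4937137]
step 2: P̄ = F·P·Fᵀ + Q = [50405620/4937137 21020778/4937137; 21020778/4937137 36332820/4937137]
step 2: y = z − H·x̄ = [95919653/4937137, -106204359/4937137]
step 2: S = H·P̄·Hᵀ + R = [861105470/4937137 -793700754/4937137; -793700754/4937137 790741470/4937137]
step 2: K = P̄·Hᵀ·S⁻¹ = [-384009071/859994336 -621661883/2579983008; 211911561/859994336 376972671/859994336]
step 2: x' = x̄ + K·y = [206503637/214998584, -237899427/214998584]
step 2: P' = (I − K·H)·P̄ = [939881081/1289991504 -277936005/429997168; -277936005/429997168 310948227/429997168]

step 0: x' = [1109/650, -8071/4225], P' = [21/25 -248/325; -248/325 3574/4225]
step 1: x' = [6207090/4937137, -7887475/4937137], P' = [3600056/4937137 -3192938/4937137; -3192938/4937137 3571316/4937137]
step 2: x' = [206503637/214998584, -237899427/214998584], P' = [939881081/1289991504 -277936005/429997168; -277936005/429997168 310948227/429997168]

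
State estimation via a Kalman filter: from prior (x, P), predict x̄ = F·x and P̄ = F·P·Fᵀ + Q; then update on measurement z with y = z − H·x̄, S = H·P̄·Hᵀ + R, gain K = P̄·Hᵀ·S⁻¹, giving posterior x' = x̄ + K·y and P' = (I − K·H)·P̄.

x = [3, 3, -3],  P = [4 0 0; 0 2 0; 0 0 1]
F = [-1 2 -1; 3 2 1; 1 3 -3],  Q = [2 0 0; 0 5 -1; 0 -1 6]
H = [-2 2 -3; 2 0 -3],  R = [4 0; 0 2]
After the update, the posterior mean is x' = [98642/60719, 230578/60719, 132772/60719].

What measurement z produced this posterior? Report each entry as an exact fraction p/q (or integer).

x̄ = F·x = [6, 12, 21]
P̄ = F·P·Fᵀ + Q = [15 -5 11; -5 50 20; 11 20 37]
S = H·P̄·Hᵀ + R = [529 133; 133 263]
K = P̄·Hᵀ·S⁻¹ = [-9400/60719 4061/60719; 11230/60719 -21840/60719; -6311/60719 -17356/60719]
x' − x̄ = [-265672/60719, -498050/60719, -1142327/60719] = K·y
y = (KᵀK)⁻¹·Kᵀ·(x' − x̄) = [49, 48]
z = y + H·x̄ = [49, 48] + [-51, -51] = [-2, -3]

z = [-2, -3]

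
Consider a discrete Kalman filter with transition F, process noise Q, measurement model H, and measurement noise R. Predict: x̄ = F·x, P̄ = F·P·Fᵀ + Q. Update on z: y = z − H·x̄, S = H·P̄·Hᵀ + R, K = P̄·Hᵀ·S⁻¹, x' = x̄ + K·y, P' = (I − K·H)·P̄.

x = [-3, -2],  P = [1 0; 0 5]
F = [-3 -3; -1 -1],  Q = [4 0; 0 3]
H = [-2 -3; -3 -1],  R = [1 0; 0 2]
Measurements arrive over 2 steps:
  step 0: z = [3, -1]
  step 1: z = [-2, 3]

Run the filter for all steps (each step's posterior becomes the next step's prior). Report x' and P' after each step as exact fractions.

step 0: x̄ = F·x = [15, 5]
step 0: P̄ = F·P·Fᵀ + Q = [58 18; 18 9]
step 0: y = z − H·x̄ = [48, 49]
step 0: S = H·P̄·Hᵀ + R = [530 573; 573 641]
step 0: K = P̄·Hᵀ·S⁻¹ = [1046/11401 -4350/11401; -4284/11401 2709/11401]
step 0: x' = x̄ + K·y = [621/877, -1222/877]
step 0: P' = (I − K·H)·P̄ = [3878/11401 -2934/11401; -2934/11401 3384/11401]
step 1: x̄ = F·x = [1803/877, 601/877]
step 1: P̄ = F·P·Fᵀ + Q = [58150/11401 4182/11401; 4182/11401 35597/11401]
step 1: y = z − H·x̄ = [3655/877, 8641/877]
step 1: S = H·P̄·Hᵀ + R = [614558/11401 501693/11401; 501693/11401 606841/11401]
step 1: K = P̄·Hᵀ·S⁻¹ = [1002490/10634429 -3959178/10634429; -4010856/10634429 2472221/10634429]
step 1: x' = x̄ + K·y = [-12968393/10634429, 14930530/10634429]
step 1: P' = (I − K·H)·P̄ = [3536794/10634429 -2692026/10634429; -2692026/10634429 3131636/10634429]

step 0: x' = [621/877, -1222/877], P' = [3878/11401 -2934/11401; -2934/11401 3384/11401]
step 1: x' = [-12968393/10634429, 14930530/10634429], P' = [3536794/10634429 -2692026/10634429; -2692026/10634429 3131636/10634429]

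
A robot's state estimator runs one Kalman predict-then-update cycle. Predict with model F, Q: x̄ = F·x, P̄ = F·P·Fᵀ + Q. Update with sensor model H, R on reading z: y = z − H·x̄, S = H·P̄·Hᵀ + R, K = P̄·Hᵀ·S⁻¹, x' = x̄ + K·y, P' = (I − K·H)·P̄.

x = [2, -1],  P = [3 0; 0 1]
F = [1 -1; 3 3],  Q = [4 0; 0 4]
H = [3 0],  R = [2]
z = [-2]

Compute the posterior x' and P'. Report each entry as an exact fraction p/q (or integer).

x̄ = F·x = [3, 3]
P̄ = F·P·Fᵀ + Q = [8 6; 6 40]
y = z − H·x̄ = [-11]
S = H·P̄·Hᵀ + R = [74]
K = P̄·Hᵀ·S⁻¹ = [12/37; 9/37]
x' = x̄ + K·y = [-21/37, 12/37]
P' = (I − K·H)·P̄ = [8/37 6/37; 6/37 1318/37]

x' = [-21/37, 12/37]
P' = [8/37 6/37; 6/37 1318/37]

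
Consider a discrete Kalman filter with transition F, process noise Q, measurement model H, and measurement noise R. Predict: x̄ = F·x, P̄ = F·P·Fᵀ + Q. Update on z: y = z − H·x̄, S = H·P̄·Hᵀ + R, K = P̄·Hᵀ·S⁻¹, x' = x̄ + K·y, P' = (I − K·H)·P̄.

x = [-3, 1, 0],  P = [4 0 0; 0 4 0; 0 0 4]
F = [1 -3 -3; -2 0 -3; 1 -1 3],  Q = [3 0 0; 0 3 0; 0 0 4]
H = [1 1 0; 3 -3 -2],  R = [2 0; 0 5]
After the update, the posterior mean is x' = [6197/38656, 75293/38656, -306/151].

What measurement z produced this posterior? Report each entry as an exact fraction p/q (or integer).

z = [2, -1]

x̄ = F·x = [-6, 6, -4]
P̄ = F·P·Fᵀ + Q = [79 28 -20; 28 55 -44; -20 -44 48]
S = H·P̄·Hᵀ + R = [192 200; 200 611]
K = P̄·Hᵀ·S⁻¹ = [26777/77312 1957/9664; 49313/77312 -1907/9664; -67/151 16/151]
x' − x̄ = [238133/38656, -156643/38656, 298/151] = K·y
y = (KᵀK)⁻¹·Kᵀ·(x' − x̄) = [2, 27]
z = y + H·x̄ = [2, 27] + [0, -28] = [2, -1]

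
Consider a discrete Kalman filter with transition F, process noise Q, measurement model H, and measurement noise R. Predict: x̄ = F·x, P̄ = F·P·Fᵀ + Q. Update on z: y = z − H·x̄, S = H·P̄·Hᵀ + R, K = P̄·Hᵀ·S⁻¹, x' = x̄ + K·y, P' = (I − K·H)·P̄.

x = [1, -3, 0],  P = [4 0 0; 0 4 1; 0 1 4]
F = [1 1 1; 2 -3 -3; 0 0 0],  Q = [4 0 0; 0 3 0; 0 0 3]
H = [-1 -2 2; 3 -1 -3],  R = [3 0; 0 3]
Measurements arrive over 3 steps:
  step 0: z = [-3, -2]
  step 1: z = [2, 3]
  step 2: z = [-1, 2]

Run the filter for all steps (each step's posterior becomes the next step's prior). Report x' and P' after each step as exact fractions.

step 0: x' = [-3740/99437, 165166/99437, 8859/99437], P' = [308214/99437 108078/99437 249888/99437; 108078/99437 97980/99437 91917/99437; 249888/99437 91917/99437 224214/99437]
step 1: x' = [-59374593/533463025, -899583022/533463025, -60285981/106692605], P' = [1374414294/533463025 415734126/533463025 221918448/106692605; 415734126/533463025 431337804/533463025 71491617/106692605; 221918448/106692605 71491617/106692605 40466748/21338521]
step 2: x' = [14788828024/11004770805, 287773775878/473205144615, 16653563211/31547009641], P' = [1880107736/733651387 571691864/733651387 1518062640/733651387; 571691864/733651387 25518046238/31547009641 21137735565/31547009641; 1518062640/733651387 21137735565/31547009641 59558742372/31547009641]

step 0: x̄ = F·x = [-2, 11, 0]
step 0: P̄ = F·P·Fᵀ + Q = [18 -22 0; -22 109 0; 0 0 3]
step 0: y = z − H·x̄ = [17, 15]
step 0: S = H·P̄·Hᵀ + R = [381 256; 256 433]
step 0: K = P̄·Hᵀ·S⁻¹ = [-8198/99437 22300/99437; -40068/99437 -16499/99437; 4902/99437 -4965/99437]
step 0: x' = x̄ + K·y = [-3740/99437, 165166/99437, 8859/99437]
step 0: P' = (I − K·H)·P̄ = [308214/99437 108078/99437 249888/99437; 108078/99437 97980/99437 91917/99437; 249888/99437 91917/99437 224214/99437]
step 1: x̄ = F·x = [170285/99437, -40735/7649, 0]
step 1: P̄ = F·P·Fᵀ + Q = [1927922/99437 -96894/7649 0; -96894/7649 137679/7649 0; 0 0 3]
step 1: y = z − H·x̄ = [-689951/99437, -742099/99437]
step 1: S = H·P̄·Hᵀ + R = [5540297/99437 2304132/99437; 2304132/99437 29681967/99437]
step 1: K = P̄·Hᵀ·S⁻¹ = [4433978/533463025 126244012/533463025; -187831188/533463025 -85503227/533463025; 13255266/106692605 -4245831/106692605]
step 1: x' = x̄ + K·y = [-59374593/533463025, -899583022/533463025, -60285981/106692605]
step 1: P' = (I − K·H)·P̄ = [1374414294/533463025 415734126/533463025 221918448/106692605; 415734126/533463025 431337804/533463025 71491617/106692605; 221918448/106692605 71491617/106692605 40466748/21338521]
step 2: x̄ = F·x = [-252077504/106692605, 696857919/106692605, 0]
step 2: P̄ = F·P·Fᵀ + Q = [348673672/21338521 -210010632/21338521 0; -210010632/21338521 328617357/21338521 0; 0 0 3]
step 2: y = z − H·x̄ = [1034945729/106692605, 1666475641/106692605]
step 2: S = H·P̄·Hᵀ + R = [1143178387/21338521 277173480/21338521; 277173480/21338521 5366899827/21338521]
step 2: K = P̄·Hᵀ·S⁻¹ = [4211272/733651387 514443424/2200954161; -11114457166/31547009641 -15183002477/94641028923; 3855106698/31547009641 -1327960707/31547009641]
step 2: x' = x̄ + K·y = [14788828024/11004770805, 287773775878/473205144615, 16653563211/31547009641]
step 2: P' = (I − K·H)·P̄ = [1880107736/733651387 571691864/733651387 1518062640/733651387; 571691864/733651387 25518046238/31547009641 21137735565/31547009641; 1518062640/733651387 21137735565/31547009641 59558742372/31547009641]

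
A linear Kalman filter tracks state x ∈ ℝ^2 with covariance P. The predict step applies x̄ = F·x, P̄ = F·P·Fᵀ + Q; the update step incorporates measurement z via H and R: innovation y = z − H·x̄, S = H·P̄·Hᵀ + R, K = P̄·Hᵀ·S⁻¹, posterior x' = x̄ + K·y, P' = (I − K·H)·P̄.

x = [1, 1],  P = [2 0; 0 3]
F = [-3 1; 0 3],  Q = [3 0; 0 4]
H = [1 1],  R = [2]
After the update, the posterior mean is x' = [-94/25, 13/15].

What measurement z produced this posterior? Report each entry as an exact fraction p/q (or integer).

z = [-3]

x̄ = F·x = [-2, 3]
P̄ = F·P·Fᵀ + Q = [24 9; 9 31]
S = H·P̄·Hᵀ + R = [75]
K = P̄·Hᵀ·S⁻¹ = [11/25; 8/15]
x' − x̄ = [-44/25, -32/15] = K·y
y = (KᵀK)⁻¹·Kᵀ·(x' − x̄) = [-4]
z = y + H·x̄ = [-4] + [1] = [-3]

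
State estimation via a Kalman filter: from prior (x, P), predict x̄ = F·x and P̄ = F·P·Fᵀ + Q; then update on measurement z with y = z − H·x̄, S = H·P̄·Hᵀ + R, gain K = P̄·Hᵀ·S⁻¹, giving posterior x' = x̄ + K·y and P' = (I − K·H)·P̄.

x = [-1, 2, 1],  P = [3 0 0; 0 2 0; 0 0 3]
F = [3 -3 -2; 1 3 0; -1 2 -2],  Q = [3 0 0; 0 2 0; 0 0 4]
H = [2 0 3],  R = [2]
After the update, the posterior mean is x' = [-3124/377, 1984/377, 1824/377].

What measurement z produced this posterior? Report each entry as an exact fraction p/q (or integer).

x̄ = F·x = [-11, 5, 3]
P̄ = F·P·Fᵀ + Q = [60 -9 -9; -9 23 9; -9 9 27]
S = H·P̄·Hᵀ + R = [377]
K = P̄·Hᵀ·S⁻¹ = [93/377; 9/377; 63/377]
x' − x̄ = [1023/377, 99/377, 693/377] = K·y
y = (KᵀK)⁻¹·Kᵀ·(x' − x̄) = [11]
z = y + H·x̄ = [11] + [-13] = [-2]

z = [-2]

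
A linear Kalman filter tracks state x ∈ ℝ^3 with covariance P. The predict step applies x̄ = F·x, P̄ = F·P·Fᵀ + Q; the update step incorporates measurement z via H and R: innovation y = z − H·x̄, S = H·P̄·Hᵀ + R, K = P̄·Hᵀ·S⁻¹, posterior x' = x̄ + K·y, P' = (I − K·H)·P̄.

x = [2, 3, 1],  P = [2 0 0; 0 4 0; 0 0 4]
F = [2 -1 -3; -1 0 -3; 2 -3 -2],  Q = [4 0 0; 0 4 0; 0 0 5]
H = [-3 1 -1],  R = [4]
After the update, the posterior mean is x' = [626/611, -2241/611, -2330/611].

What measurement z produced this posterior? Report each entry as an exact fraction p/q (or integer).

x̄ = F·x = [-2, -5, -7]
P̄ = F·P·Fᵀ + Q = [52 32 44; 32 42 20; 44 20 65]
S = H·P̄·Hᵀ + R = [611]
K = P̄·Hᵀ·S⁻¹ = [-168/611; -74/611; -177/611]
x' − x̄ = [1848/611, 814/611, 1947/611] = K·y
y = (KᵀK)⁻¹·Kᵀ·(x' − x̄) = [-11]
z = y + H·x̄ = [-11] + [8] = [-3]

z = [-3]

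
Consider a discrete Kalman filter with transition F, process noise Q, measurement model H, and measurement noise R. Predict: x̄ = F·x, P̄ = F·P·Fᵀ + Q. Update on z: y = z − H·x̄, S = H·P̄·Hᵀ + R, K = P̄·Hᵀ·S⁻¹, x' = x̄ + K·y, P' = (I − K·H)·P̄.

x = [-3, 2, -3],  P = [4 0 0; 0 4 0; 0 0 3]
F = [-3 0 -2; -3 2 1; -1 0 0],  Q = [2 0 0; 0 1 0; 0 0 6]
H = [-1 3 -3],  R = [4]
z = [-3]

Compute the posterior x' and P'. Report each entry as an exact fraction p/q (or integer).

x' = [134/9, 43/6, 19/6]
P' = [4046/81 776/27 326/27; 776/27 215/9 125/9; 326/27 125/9 89/9]

x̄ = F·x = [15, 10, 3]
P̄ = F·P·Fᵀ + Q = [50 30 12; 30 56 12; 12 12 10]
y = z − H·x̄ = [-9]
S = H·P̄·Hᵀ + R = [324]
K = P̄·Hᵀ·S⁻¹ = [1/81; 17/54; -1/54]
x' = x̄ + K·y = [134/9, 43/6, 19/6]
P' = (I − K·H)·P̄ = [4046/81 776/27 326/27; 776/27 215/9 125/9; 326/27 125/9 89/9]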